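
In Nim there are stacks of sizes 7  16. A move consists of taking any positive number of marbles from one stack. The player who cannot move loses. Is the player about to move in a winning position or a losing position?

Compute the nim-sum pairwise:
7 ^ 16 = 23
The nim-sum is 23 ≠ 0, so this is an N-position: the player to move can win.

Winning position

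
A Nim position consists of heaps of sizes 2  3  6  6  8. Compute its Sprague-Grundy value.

9

Nim-sum: 2 ^ 3 ^ 6 ^ 6 ^ 8 = 9.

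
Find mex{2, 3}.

0 is not in the set, so the mex is 0.

0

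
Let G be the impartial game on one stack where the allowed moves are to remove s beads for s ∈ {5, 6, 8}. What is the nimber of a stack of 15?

0

Compute g(0), g(1), … for moves {5, 6, 8}:
k:     0  1  2  3  4  5  6  7  8  9 10 11 12 13 14 15
g(k):  0  0  0  0  0  1  1  1  1  1  2  2  2  0  0  0
So g(15) = 0.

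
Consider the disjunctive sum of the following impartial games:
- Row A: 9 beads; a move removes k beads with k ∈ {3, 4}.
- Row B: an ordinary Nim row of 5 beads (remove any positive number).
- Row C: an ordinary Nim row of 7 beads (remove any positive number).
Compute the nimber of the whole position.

Build the Grundy sequence for row A with g(k) = mex{g(k−s) : s ∈ {3, 4}, s ≤ k}:
g(0) = mex{} = 0
g(1) = mex{} = 0
g(2) = mex{} = 0
g(3) = mex{0} = 1
g(4) = mex{0} = 1
g(5) = mex{0} = 1
g(6) = mex{0,1} = 2
g(7) = mex{1} = 0
g(8) = mex{1} = 0
g(9) = mex{1,2} = 0
So g(9) = 0.
Row B is a plain Nim row of size 5, so its Grundy value is 5.
Row C is a plain Nim row of size 7, so its Grundy value is 7.
The value of a disjunctive sum is the nim-sum of the parts.
Combined value = 0 XOR 5 XOR 7 = 2.

2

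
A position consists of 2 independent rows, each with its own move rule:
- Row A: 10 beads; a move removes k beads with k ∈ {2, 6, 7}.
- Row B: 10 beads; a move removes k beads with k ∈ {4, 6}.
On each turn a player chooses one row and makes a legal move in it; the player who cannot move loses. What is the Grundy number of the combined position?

Build the Grundy sequence for row A with g(k) = mex{g(k−s) : s ∈ {2, 6, 7}, s ≤ k}:
k:     0  1  2  3  4  5  6  7  8  9 10
g(k):  0  0  1  1  0  0  1  1  2  0  3
So g(10) = 3.
Build the Grundy sequence for row B with g(k) = mex{g(k−s) : s ∈ {4, 6}, s ≤ k}:
g(0) = mex{} = 0
g(1) = mex{} = 0
g(2) = mex{} = 0
g(3) = mex{} = 0
g(4) = mex{0} = 1
g(5) = mex{0} = 1
g(6) = mex{0} = 1
g(7) = mex{0} = 1
g(8) = mex{0,1} = 2
g(9) = mex{0,1} = 2
g(10) = mex{1} = 0
So g(10) = 0.
By the Sprague-Grundy theorem, the Grundy value of a sum of independent games is the XOR of the component values.
Combined value = 3 XOR 0 = 3.

3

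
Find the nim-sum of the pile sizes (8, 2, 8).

Nim-sum: 8 ^ 2 ^ 8 = 2.

2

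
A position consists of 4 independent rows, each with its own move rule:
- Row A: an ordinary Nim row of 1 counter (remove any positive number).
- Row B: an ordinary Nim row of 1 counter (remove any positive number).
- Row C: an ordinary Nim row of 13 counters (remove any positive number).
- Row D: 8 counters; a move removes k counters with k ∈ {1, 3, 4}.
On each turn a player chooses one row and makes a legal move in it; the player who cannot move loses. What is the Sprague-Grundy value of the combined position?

12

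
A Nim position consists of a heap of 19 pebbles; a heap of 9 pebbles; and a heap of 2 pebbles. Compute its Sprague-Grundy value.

24

Nim-sum: 19 XOR 9 XOR 2 = 24.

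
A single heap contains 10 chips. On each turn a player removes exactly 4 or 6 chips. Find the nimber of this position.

0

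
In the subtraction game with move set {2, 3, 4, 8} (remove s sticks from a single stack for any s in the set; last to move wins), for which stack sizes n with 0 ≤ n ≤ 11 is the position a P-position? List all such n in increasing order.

Build the Grundy sequence with g(k) = mex{g(k−s) : s ∈ {2, 3, 4, 8}, s ≤ k}:
g(0) = mex{} = 0
g(1) = mex{} = 0
g(2) = mex{0} = 1
g(3) = mex{0} = 1
g(4) = mex{0,1} = 2
g(5) = mex{0,1} = 2
g(6) = mex{1,2} = 0
g(7) = mex{1,2} = 0
g(8) = mex{0,2} = 1
g(9) = mex{0,2} = 1
g(10) = mex{0,1} = 2
g(11) = mex{0,1} = 2
The P-positions (g = 0) in 0..11 are 0, 1, 6, 7.

0, 1, 6, 7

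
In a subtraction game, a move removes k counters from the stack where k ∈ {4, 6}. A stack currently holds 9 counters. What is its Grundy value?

Compute g(0), g(1), … for moves {4, 6}:
k:     0  1  2  3  4  5  6  7  8  9
g(k):  0  0  0  0  1  1  1  1  2  2
So g(9) = 2.

2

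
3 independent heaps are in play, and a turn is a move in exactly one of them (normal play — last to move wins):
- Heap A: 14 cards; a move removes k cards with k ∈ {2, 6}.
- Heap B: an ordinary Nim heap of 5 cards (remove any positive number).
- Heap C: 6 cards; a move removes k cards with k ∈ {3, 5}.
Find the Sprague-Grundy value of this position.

For heap A, compute g(0), g(1), … with moves {2, 6}:
k:     0  1  2  3  4  5  6  7  8  9 10 11 12 13 14
g(k):  0  0  1  1  0  0  1  1  0  0  1  1  0  0  1
So g(14) = 1.
Heap B is a plain Nim heap of size 5, so its Grundy value is 5.
For heap C, compute g(0), g(1), … with moves {3, 5}:
g(0) = mex{} = 0
g(1) = mex{} = 0
g(2) = mex{} = 0
g(3) = mex{0} = 1
g(4) = mex{0} = 1
g(5) = mex{0} = 1
g(6) = mex{0,1} = 2
So g(6) = 2.
By the Sprague-Grundy theorem, the Grundy value of a sum of independent games is the XOR of the component values.
Combined value = 1 XOR 5 XOR 2 = 6.

6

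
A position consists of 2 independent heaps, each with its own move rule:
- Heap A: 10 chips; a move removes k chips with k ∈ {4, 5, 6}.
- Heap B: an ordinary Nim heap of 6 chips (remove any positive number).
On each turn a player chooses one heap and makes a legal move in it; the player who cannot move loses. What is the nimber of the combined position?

6

Grundy values for heap A (subtraction set {4, 5, 6}):
k:     0  1  2  3  4  5  6  7  8  9 10
g(k):  0  0  0  0  1  1  1  1  2  2  0
So g(10) = 0.
Heap B is a plain Nim heap of size 6, so its Grundy value is 6.
By the Sprague-Grundy theorem, the Grundy value of a sum of independent games is the XOR of the component values.
Combined value = 0 XOR 6 = 6.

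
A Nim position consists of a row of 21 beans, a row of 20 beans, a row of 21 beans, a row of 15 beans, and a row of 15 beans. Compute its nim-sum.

20

Nim-sum: 21 ⊕ 20 ⊕ 21 ⊕ 15 ⊕ 15 = 20.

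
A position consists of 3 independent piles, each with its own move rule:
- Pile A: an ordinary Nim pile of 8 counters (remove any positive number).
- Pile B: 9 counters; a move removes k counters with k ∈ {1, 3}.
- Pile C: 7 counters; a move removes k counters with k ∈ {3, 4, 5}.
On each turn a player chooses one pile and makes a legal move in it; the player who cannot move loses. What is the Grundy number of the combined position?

11

Pile A is a plain Nim pile of size 8, so its Grundy value is 8.
Grundy values for pile B (subtraction set {1, 3}):
g(0) = mex{} = 0
g(1) = mex{0} = 1
g(2) = mex{1} = 0
g(3) = mex{0} = 1
g(4) = mex{1} = 0
g(5) = mex{0} = 1
g(6) = mex{1} = 0
g(7) = mex{0} = 1
g(8) = mex{1} = 0
g(9) = mex{0} = 1
So g(9) = 1.
Build the Grundy sequence for pile C with g(k) = mex{g(k−s) : s ∈ {3, 4, 5}, s ≤ k}:
g(0) = mex{} = 0
g(1) = mex{} = 0
g(2) = mex{} = 0
g(3) = mex{0} = 1
g(4) = mex{0} = 1
g(5) = mex{0} = 1
g(6) = mex{0,1} = 2
g(7) = mex{0,1} = 2
So g(7) = 2.
By the Sprague-Grundy theorem, the Grundy value of a sum of independent games is the XOR of the component values.
Combined value = 8 XOR 1 XOR 2 = 11.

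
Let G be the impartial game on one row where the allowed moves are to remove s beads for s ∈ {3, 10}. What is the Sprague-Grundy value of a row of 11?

Grundy values for subtraction set {3, 10}:
g(0) = mex{} = 0
g(1) = mex{} = 0
g(2) = mex{} = 0
g(3) = mex{0} = 1
g(4) = mex{0} = 1
g(5) = mex{0} = 1
g(6) = mex{1} = 0
g(7) = mex{1} = 0
g(8) = mex{1} = 0
g(9) = mex{0} = 1
g(10) = mex{0} = 1
g(11) = mex{0} = 1
So g(11) = 1.

1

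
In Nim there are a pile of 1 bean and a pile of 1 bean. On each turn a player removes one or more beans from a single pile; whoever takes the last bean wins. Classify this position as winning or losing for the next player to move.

Losing position

Nim-sum: 1 ⊕ 1 = 0.
The nim-sum is 0, so this is a P-position: the player to move is in a losing position under optimal play.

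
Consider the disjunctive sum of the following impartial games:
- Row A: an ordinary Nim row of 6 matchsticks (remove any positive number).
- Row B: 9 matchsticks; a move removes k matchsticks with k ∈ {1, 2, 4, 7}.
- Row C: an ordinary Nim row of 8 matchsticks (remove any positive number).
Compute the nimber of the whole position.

Row A is a plain Nim row of size 6, so its Grundy value is 6.
Grundy values for row B (subtraction set {1, 2, 4, 7}):
g(0) = mex{} = 0
g(1) = mex{0} = 1
g(2) = mex{0,1} = 2
g(3) = mex{1,2} = 0
g(4) = mex{0,2} = 1
g(5) = mex{0,1} = 2
g(6) = mex{1,2} = 0
g(7) = mex{0,2} = 1
g(8) = mex{0,1} = 2
g(9) = mex{1,2} = 0
So g(9) = 0.
Row C is a plain Nim row of size 8, so its Grundy value is 8.
By the Sprague-Grundy theorem, the Grundy value of a sum of independent games is the XOR of the component values.
Combined value = 6 XOR 0 XOR 8 = 14.

14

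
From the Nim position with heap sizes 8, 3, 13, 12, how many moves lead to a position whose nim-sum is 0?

Nim-sum: 8 XOR 3 XOR 13 XOR 12 = 10.
The overall nim-sum is X = 10. A heap of size p has a winning move iff p XOR X < p (reduce it to p XOR X).
  8: 8 XOR 10 = 2 < 8 — winning move (to 2).
  3: 3 XOR 10 = 9 ≥ 3 — no move.
  13: 13 XOR 10 = 7 < 13 — winning move (to 7).
  12: 12 XOR 10 = 6 < 12 — winning move (to 6).
That gives 3 winning moves.

3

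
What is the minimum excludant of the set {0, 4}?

1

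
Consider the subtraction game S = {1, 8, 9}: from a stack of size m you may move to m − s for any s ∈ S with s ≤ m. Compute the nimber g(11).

3

Build the Grundy sequence with g(k) = mex{g(k−s) : s ∈ {1, 8, 9}, s ≤ k}:
g(0) = mex{} = 0
g(1) = mex{0} = 1
g(2) = mex{1} = 0
g(3) = mex{0} = 1
g(4) = mex{1} = 0
g(5) = mex{0} = 1
g(6) = mex{1} = 0
g(7) = mex{0} = 1
g(8) = mex{0,1} = 2
g(9) = mex{0,1,2} = 3
g(10) = mex{0,1,3} = 2
g(11) = mex{0,1,2} = 3
So g(11) = 3.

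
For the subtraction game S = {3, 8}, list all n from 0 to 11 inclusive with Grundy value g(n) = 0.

Build the Grundy sequence with g(k) = mex{g(k−s) : s ∈ {3, 8}, s ≤ k}:
k:     0  1  2  3  4  5  6  7  8  9 10 11
g(k):  0  0  0  1  1  1  0  0  2  1  1  0
The P-positions (g = 0) in 0..11 are 0, 1, 2, 6, 7, 11.

0, 1, 2, 6, 7, 11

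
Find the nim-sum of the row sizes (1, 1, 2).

2

Nim-sum: 1 ^ 1 ^ 2 = 2.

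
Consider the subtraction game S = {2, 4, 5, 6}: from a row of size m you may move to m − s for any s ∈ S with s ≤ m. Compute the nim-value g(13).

2

Build the Grundy sequence with g(k) = mex{g(k−s) : s ∈ {2, 4, 5, 6}, s ≤ k}:
k:     0  1  2  3  4  5  6  7  8  9 10 11 12 13
g(k):  0  0  1  1  2  2  3  3  0  0  1  1  2  2
So g(13) = 2.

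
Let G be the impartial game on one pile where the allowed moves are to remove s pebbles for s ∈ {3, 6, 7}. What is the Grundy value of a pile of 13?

1

Build the Grundy sequence with g(k) = mex{g(k−s) : s ∈ {3, 6, 7}, s ≤ k}:
g(0) = mex{} = 0
g(1) = mex{} = 0
g(2) = mex{} = 0
g(3) = mex{0} = 1
g(4) = mex{0} = 1
g(5) = mex{0} = 1
g(6) = mex{0,1} = 2
g(7) = mex{0,1} = 2
g(8) = mex{0,1} = 2
g(9) = mex{0,1,2} = 3
g(10) = mex{1,2} = 0
g(11) = mex{1,2} = 0
g(12) = mex{1,2,3} = 0
g(13) = mex{0,2} = 1
So g(13) = 1.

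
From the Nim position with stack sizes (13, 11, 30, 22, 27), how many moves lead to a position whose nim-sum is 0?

3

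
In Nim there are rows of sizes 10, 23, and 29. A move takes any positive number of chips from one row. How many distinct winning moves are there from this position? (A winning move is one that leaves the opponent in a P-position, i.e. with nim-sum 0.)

0

Nim-sum: 10 ⊕ 23 ⊕ 29 = 0.
The nim-sum is already 0, so every move leaves a nonzero nim-sum — there are no winning moves.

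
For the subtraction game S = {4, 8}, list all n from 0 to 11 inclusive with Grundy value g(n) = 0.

0, 1, 2, 3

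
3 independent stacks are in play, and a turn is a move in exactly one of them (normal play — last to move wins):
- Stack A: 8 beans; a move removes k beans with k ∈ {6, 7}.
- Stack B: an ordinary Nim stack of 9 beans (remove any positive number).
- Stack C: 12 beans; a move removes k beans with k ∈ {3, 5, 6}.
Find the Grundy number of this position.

9

Grundy values for stack A (subtraction set {6, 7}):
k:     0  1  2  3  4  5  6  7  8
g(k):  0  0  0  0  0  0  1  1  1
So g(8) = 1.
Stack B is a plain Nim stack of size 9, so its Grundy value is 9.
For stack C, compute g(0), g(1), … with moves {3, 5, 6}:
k:     0  1  2  3  4  5  6  7  8  9 10 11 12
g(k):  0  0  0  1  1  1  2  2  2  0  0  0  1
So g(12) = 1.
By the Sprague-Grundy theorem, the Grundy value of a sum of independent games is the XOR of the component values.
Combined value = 1 XOR 9 XOR 1 = 9.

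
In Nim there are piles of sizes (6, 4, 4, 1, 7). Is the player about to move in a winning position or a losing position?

Losing position

In binary:
  110  (6)
  100  (4)
  100  (4)
  001  (1)
  111  (7)
  ---
  000  (0)
The nim-sum is 0, so this is a P-position: the player to move is in a losing position under optimal play.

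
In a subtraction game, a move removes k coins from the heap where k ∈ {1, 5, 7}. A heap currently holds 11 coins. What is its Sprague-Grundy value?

1

Grundy values for subtraction set {1, 5, 7}:
g(0) = mex{} = 0
g(1) = mex{0} = 1
g(2) = mex{1} = 0
g(3) = mex{0} = 1
g(4) = mex{1} = 0
g(5) = mex{0} = 1
g(6) = mex{1} = 0
g(7) = mex{0} = 1
g(8) = mex{1} = 0
g(9) = mex{0} = 1
g(10) = mex{1} = 0
g(11) = mex{0} = 1
So g(11) = 1.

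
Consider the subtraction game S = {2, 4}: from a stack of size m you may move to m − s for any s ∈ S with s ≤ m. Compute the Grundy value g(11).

2

Build the Grundy sequence with g(k) = mex{g(k−s) : s ∈ {2, 4}, s ≤ k}:
g(0) = mex{} = 0
g(1) = mex{} = 0
g(2) = mex{0} = 1
g(3) = mex{0} = 1
g(4) = mex{0,1} = 2
g(5) = mex{0,1} = 2
g(6) = mex{1,2} = 0
g(7) = mex{1,2} = 0
g(8) = mex{0,2} = 1
g(9) = mex{0,2} = 1
g(10) = mex{0,1} = 2
g(11) = mex{0,1} = 2
So g(11) = 2.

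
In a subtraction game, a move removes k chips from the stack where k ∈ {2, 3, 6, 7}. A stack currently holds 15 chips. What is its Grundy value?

Build the Grundy sequence with g(k) = mex{g(k−s) : s ∈ {2, 3, 6, 7}, s ≤ k}:
k:     0  1  2  3  4  5  6  7  8  9 10 11 12 13 14 15
g(k):  0  0  1  1  2  0  3  1  2  0  0  1  1  2  0  3
So g(15) = 3.

3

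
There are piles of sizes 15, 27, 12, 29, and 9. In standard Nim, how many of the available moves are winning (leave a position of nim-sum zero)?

Compute the nim-sum pairwise:
15 ⊕ 27 = 20
20 ⊕ 12 = 24
24 ⊕ 29 = 5
5 ⊕ 9 = 12
The overall nim-sum is X = 12. A pile of size p has a winning move iff p XOR X < p (reduce it to p XOR X).
  15: 15 XOR 12 = 3 < 15 — winning move (to 3).
  27: 27 XOR 12 = 23 < 27 — winning move (to 23).
  12: 12 XOR 12 = 0 < 12 — winning move (to 0).
  29: 29 XOR 12 = 17 < 29 — winning move (to 17).
  9: 9 XOR 12 = 5 < 9 — winning move (to 5).
That gives 5 winning moves.

5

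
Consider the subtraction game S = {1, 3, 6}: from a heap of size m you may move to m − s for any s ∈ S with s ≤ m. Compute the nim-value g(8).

Grundy values for subtraction set {1, 3, 6}:
k:     0  1  2  3  4  5  6  7  8
g(k):  0  1  0  1  0  1  2  3  2
So g(8) = 2.

2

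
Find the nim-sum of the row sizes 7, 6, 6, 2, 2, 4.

3

Nim-sum: 7 ^ 6 ^ 6 ^ 2 ^ 2 ^ 4 = 3.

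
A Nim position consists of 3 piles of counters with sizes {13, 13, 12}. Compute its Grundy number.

Compute the nim-sum pairwise:
13 ⊕ 13 = 0
0 ⊕ 12 = 12

12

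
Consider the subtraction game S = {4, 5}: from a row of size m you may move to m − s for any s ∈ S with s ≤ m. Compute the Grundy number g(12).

0

Build the Grundy sequence with g(k) = mex{g(k−s) : s ∈ {4, 5}, s ≤ k}:
k:     0  1  2  3  4  5  6  7  8  9 10 11 12
g(k):  0  0  0  0  1  1  1  1  2  0  0  0  0
So g(12) = 0.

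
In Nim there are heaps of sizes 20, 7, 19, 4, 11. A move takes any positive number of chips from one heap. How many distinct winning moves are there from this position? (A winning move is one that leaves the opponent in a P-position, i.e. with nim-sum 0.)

1

Bitwise XOR of the heap sizes:
  10100  (20)
  00111  (7)
  10011  (19)
  00100  (4)
  01011  (11)
  -----
  01111  (15)
The overall nim-sum is X = 15. A heap of size p has a winning move iff p XOR X < p (reduce it to p XOR X).
  20: 20 XOR 15 = 27 ≥ 20 — no move.
  7: 7 XOR 15 = 8 ≥ 7 — no move.
  19: 19 XOR 15 = 28 ≥ 19 — no move.
  4: 4 XOR 15 = 11 ≥ 4 — no move.
  11: 11 XOR 15 = 4 < 11 — winning move (to 4).
That gives 1 winning move.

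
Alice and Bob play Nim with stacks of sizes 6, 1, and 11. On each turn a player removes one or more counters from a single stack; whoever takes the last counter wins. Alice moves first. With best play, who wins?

Nim-sum: 6 ^ 1 ^ 11 = 12.
The nim-sum is 12 ≠ 0, so this is an N-position: the player to move can win; Alice has a winning move.

Alice wins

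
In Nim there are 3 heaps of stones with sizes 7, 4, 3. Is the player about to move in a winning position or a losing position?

Nim-sum: 7 XOR 4 XOR 3 = 0.
The nim-sum is 0, so this is a P-position: the player to move is in a losing position under optimal play.

Losing position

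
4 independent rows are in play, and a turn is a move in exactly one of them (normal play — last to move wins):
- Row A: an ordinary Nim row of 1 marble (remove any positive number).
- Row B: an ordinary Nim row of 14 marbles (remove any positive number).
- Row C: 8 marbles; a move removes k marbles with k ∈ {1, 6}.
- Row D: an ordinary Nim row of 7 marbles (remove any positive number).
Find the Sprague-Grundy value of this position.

9

Row A is a plain Nim row of size 1, so its Grundy value is 1.
Row B is a plain Nim row of size 14, so its Grundy value is 14.
Grundy values for row C (subtraction set {1, 6}):
g(0) = mex{} = 0
g(1) = mex{0} = 1
g(2) = mex{1} = 0
g(3) = mex{0} = 1
g(4) = mex{1} = 0
g(5) = mex{0} = 1
g(6) = mex{0,1} = 2
g(7) = mex{1,2} = 0
g(8) = mex{0} = 1
So g(8) = 1.
Row D is a plain Nim row of size 7, so its Grundy value is 7.
The value of a disjunctive sum is the nim-sum of the parts.
Combined value = 1 ⊕ 14 ⊕ 1 ⊕ 7 = 9.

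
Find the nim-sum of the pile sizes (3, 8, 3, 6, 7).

Nim-sum: 3 ⊕ 8 ⊕ 3 ⊕ 6 ⊕ 7 = 9.

9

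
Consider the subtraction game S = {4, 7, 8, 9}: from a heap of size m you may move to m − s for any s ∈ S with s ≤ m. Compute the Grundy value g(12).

Compute g(0), g(1), … for moves {4, 7, 8, 9}:
k:     0  1  2  3  4  5  6  7  8  9 10 11 12
g(k):  0  0  0  0  1  1  1  1  2  2  2  2  3
So g(12) = 3.

3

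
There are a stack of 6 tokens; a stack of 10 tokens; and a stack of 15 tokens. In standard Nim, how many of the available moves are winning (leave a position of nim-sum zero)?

Nim-sum: 6 ⊕ 10 ⊕ 15 = 3.
The overall nim-sum is X = 3. A stack of size p has a winning move iff p XOR X < p (reduce it to p XOR X).
  6: 6 XOR 3 = 5 < 6 — winning move (to 5).
  10: 10 XOR 3 = 9 < 10 — winning move (to 9).
  15: 15 XOR 3 = 12 < 15 — winning move (to 12).
That gives 3 winning moves.

3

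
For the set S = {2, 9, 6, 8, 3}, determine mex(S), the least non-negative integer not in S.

0

0 is not in the set, so the mex is 0.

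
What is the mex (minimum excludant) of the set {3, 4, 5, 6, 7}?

0 is not in the set, so the mex is 0.

0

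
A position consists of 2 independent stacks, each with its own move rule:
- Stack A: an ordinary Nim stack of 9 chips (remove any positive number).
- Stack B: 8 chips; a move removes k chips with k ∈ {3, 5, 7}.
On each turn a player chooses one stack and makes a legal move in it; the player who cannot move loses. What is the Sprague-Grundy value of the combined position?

11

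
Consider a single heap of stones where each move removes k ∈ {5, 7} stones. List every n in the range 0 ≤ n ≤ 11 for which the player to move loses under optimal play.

0, 1, 2, 3, 4

Grundy values for subtraction set {5, 7}:
k:     0  1  2  3  4  5  6  7  8  9 10 11
g(k):  0  0  0  0  0  1  1  1  1  1  2  2
The P-positions (g = 0) in 0..11 are 0, 1, 2, 3, 4.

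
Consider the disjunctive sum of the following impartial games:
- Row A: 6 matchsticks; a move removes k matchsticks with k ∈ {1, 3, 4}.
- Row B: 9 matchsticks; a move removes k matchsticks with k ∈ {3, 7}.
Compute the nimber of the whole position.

3

Grundy values for row A (subtraction set {1, 3, 4}):
g(0) = mex{} = 0
g(1) = mex{0} = 1
g(2) = mex{1} = 0
g(3) = mex{0} = 1
g(4) = mex{0,1} = 2
g(5) = mex{0,1,2} = 3
g(6) = mex{0,1,3} = 2
So g(6) = 2.
For row B, compute g(0), g(1), … with moves {3, 7}:
g(0) = mex{} = 0
g(1) = mex{} = 0
g(2) = mex{} = 0
g(3) = mex{0} = 1
g(4) = mex{0} = 1
g(5) = mex{0} = 1
g(6) = mex{1} = 0
g(7) = mex{0,1} = 2
g(8) = mex{0,1} = 2
g(9) = mex{0} = 1
So g(9) = 1.
The value of a disjunctive sum is the nim-sum of the parts.
Combined value = 2 ⊕ 1 = 3.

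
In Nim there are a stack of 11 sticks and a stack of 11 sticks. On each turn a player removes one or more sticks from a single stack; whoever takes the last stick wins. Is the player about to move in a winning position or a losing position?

Losing position

Compute the nim-sum pairwise:
11 XOR 11 = 0
The nim-sum is 0, so this is a P-position: the player to move is in a losing position under optimal play.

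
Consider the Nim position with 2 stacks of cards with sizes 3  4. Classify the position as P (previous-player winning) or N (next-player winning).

N-position

Nim-sum: 3 ⊕ 4 = 7.
The nim-sum is 7 ≠ 0, so this is an N-position: the player to move can win.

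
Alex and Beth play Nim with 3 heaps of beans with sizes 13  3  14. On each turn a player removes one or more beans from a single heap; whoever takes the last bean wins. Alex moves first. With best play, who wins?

Beth wins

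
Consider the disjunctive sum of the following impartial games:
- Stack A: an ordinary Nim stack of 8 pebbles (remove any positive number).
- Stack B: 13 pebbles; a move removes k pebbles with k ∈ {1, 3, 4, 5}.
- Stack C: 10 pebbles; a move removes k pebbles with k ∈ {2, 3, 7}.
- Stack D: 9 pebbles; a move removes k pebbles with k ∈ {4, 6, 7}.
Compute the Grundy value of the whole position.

Stack A is a plain Nim stack of size 8, so its Grundy value is 8.
For stack B, compute g(0), g(1), … with moves {1, 3, 4, 5}:
k:     0  1  2  3  4  5  6  7  8  9 10 11 12 13
g(k):  0  1  0  1  2  3  2  3  0  1  0  1  2  3
So g(13) = 3.
Build the Grundy sequence for stack C with g(k) = mex{g(k−s) : s ∈ {2, 3, 7}, s ≤ k}:
k:     0  1  2  3  4  5  6  7  8  9 10
g(k):  0  0  1  1  2  0  0  1  1  2  0
So g(10) = 0.
For stack D, compute g(0), g(1), … with moves {4, 6, 7}:
k:     0  1  2  3  4  5  6  7  8  9
g(k):  0  0  0  0  1  1  1  1  2  2
So g(9) = 2.
By the Sprague-Grundy theorem, the Grundy value of a sum of independent games is the XOR of the component values.
Combined value = 8 ⊕ 3 ⊕ 0 ⊕ 2 = 9.

9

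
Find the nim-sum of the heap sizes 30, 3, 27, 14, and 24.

16

Compute the nim-sum pairwise:
30 ^ 3 = 29
29 ^ 27 = 6
6 ^ 14 = 8
8 ^ 24 = 16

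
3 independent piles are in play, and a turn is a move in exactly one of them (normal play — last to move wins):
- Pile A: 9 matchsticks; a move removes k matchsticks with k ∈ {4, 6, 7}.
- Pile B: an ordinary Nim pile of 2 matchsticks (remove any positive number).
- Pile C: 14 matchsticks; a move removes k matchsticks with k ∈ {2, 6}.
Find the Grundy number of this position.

Grundy values for pile A (subtraction set {4, 6, 7}):
k:     0  1  2  3  4  5  6  7  8  9
g(k):  0  0  0  0  1  1  1  1  2  2
So g(9) = 2.
Pile B is a plain Nim pile of size 2, so its Grundy value is 2.
Build the Grundy sequence for pile C with g(k) = mex{g(k−s) : s ∈ {2, 6}, s ≤ k}:
g(0) = mex{} = 0
g(1) = mex{} = 0
g(2) = mex{0} = 1
g(3) = mex{0} = 1
g(4) = mex{1} = 0
g(5) = mex{1} = 0
g(6) = mex{0} = 1
g(7) = mex{0} = 1
g(8) = mex{1} = 0
g(9) = mex{1} = 0
g(10) = mex{0} = 1
g(11) = mex{0} = 1
g(12) = mex{1} = 0
g(13) = mex{1} = 0
g(14) = mex{0} = 1
So g(14) = 1.
The value of a disjunctive sum is the nim-sum of the parts.
Combined value = 2 ⊕ 2 ⊕ 1 = 1.

1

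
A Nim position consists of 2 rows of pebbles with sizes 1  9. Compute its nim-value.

Bitwise XOR of the heap sizes:
  0001  (1)
  1001  (9)
  ----
  1000  (8)

8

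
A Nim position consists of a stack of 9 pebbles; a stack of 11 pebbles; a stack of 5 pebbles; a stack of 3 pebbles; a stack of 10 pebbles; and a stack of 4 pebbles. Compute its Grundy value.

10

Write each in binary and XOR column by column:
  1001  (9)
  1011  (11)
  0101  (5)
  0011  (3)
  1010  (10)
  0100  (4)
  ----
  1010  (10)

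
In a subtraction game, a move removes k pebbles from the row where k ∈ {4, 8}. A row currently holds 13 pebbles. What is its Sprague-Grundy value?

Compute g(0), g(1), … for moves {4, 8}:
g(0) = mex{} = 0
g(1) = mex{} = 0
g(2) = mex{} = 0
g(3) = mex{} = 0
g(4) = mex{0} = 1
g(5) = mex{0} = 1
g(6) = mex{0} = 1
g(7) = mex{0} = 1
g(8) = mex{0,1} = 2
g(9) = mex{0,1} = 2
g(10) = mex{0,1} = 2
g(11) = mex{0,1} = 2
g(12) = mex{1,2} = 0
g(13) = mex{1,2} = 0
So g(13) = 0.

0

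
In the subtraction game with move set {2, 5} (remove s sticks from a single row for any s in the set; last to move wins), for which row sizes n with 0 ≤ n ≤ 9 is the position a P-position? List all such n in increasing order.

0, 1, 4, 7, 8

Compute g(0), g(1), … for moves {2, 5}:
g(0) = mex{} = 0
g(1) = mex{} = 0
g(2) = mex{0} = 1
g(3) = mex{0} = 1
g(4) = mex{1} = 0
g(5) = mex{0,1} = 2
g(6) = mex{0} = 1
g(7) = mex{1,2} = 0
g(8) = mex{1} = 0
g(9) = mex{0} = 1
The P-positions (g = 0) in 0..9 are 0, 1, 4, 7, 8.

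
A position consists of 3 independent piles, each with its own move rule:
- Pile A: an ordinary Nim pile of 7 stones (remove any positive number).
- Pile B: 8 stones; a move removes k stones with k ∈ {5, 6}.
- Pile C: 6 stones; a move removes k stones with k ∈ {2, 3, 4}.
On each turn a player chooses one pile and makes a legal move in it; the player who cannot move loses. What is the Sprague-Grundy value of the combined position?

6

Pile A is a plain Nim pile of size 7, so its Grundy value is 7.
Build the Grundy sequence for pile B with g(k) = mex{g(k−s) : s ∈ {5, 6}, s ≤ k}:
k:     0  1  2  3  4  5  6  7  8
g(k):  0  0  0  0  0  1  1  1  1
So g(8) = 1.
Grundy values for pile C (subtraction set {2, 3, 4}):
g(0) = mex{} = 0
g(1) = mex{} = 0
g(2) = mex{0} = 1
g(3) = mex{0} = 1
g(4) = mex{0,1} = 2
g(5) = mex{0,1} = 2
g(6) = mex{1,2} = 0
So g(6) = 0.
By the Sprague-Grundy theorem, the Grundy value of a sum of independent games is the XOR of the component values.
Combined value = 7 ⊕ 1 ⊕ 0 = 6.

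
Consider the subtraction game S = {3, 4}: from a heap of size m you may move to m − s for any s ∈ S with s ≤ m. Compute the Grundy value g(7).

0

Build the Grundy sequence with g(k) = mex{g(k−s) : s ∈ {3, 4}, s ≤ k}:
g(0) = mex{} = 0
g(1) = mex{} = 0
g(2) = mex{} = 0
g(3) = mex{0} = 1
g(4) = mex{0} = 1
g(5) = mex{0} = 1
g(6) = mex{0,1} = 2
g(7) = mex{1} = 0
So g(7) = 0.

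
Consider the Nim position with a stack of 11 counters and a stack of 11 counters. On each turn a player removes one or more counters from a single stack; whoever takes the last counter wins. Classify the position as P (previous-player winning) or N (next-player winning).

P-position

Nim-sum: 11 ⊕ 11 = 0.
The nim-sum is 0, so this is a P-position: the player to move is in a losing position under optimal play.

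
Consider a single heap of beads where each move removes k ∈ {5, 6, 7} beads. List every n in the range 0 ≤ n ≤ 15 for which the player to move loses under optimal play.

0, 1, 2, 3, 4, 12, 13, 14, 15

Grundy values for subtraction set {5, 6, 7}:
k:     0  1  2  3  4  5  6  7  8  9 10 11 12 13 14 15
g(k):  0  0  0  0  0  1  1  1  1  1  2  2  0  0  0  0
The P-positions (g = 0) in 0..15 are 0, 1, 2, 3, 4, 12, 13, 14, 15.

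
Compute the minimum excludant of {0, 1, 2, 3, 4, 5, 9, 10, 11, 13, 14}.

The values 0, 1, 2, 3, 4, 5 are all present; 6 is the first non-negative integer missing from the set.

6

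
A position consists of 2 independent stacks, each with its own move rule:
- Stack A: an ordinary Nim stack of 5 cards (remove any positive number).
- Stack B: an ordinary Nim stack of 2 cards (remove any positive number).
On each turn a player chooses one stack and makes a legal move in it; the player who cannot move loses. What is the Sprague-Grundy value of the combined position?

Stack A is a plain Nim stack of size 5, so its Grundy value is 5.
Stack B is a plain Nim stack of size 2, so its Grundy value is 2.
By the Sprague-Grundy theorem, the Grundy value of a sum of independent games is the XOR of the component values.
Combined value = 5 XOR 2 = 7.

7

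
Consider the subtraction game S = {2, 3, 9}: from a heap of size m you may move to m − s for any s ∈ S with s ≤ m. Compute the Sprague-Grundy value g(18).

Compute g(0), g(1), … for moves {2, 3, 9}:
k:     0  1  2  3  4  5  6  7  8  9 10 11 12 13 14 15 16 17 18
g(k):  0  0  1  1  2  0  0  1  1  2  2  0  0  1  1  2  0  0  1
So g(18) = 1.

1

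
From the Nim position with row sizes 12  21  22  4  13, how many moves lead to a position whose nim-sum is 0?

5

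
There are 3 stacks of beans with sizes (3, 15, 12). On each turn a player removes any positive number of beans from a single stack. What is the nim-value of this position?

Compute the nim-sum pairwise:
3 XOR 15 = 12
12 XOR 12 = 0

0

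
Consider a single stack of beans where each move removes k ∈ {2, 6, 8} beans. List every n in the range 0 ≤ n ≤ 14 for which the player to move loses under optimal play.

0, 1, 4, 5, 14

Compute g(0), g(1), … for moves {2, 6, 8}:
k:     0  1  2  3  4  5  6  7  8  9 10 11 12 13 14
g(k):  0  0  1  1  0  0  1  1  2  2  3  3  2  2  0
The P-positions (g = 0) in 0..14 are 0, 1, 4, 5, 14.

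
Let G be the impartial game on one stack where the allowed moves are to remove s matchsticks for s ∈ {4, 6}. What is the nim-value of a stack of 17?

Grundy values for subtraction set {4, 6}:
k:     0  1  2  3  4  5  6  7  8  9 10 11 12 13 14 15 16 17
g(k):  0  0  0  0  1  1  1  1  2  2  0  0  0  0  1  1  1  1
So g(17) = 1.

1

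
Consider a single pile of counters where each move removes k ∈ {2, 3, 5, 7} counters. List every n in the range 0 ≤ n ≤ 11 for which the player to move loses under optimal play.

0, 1, 9, 10

Grundy values for subtraction set {2, 3, 5, 7}:
k:     0  1  2  3  4  5  6  7  8  9 10 11
g(k):  0  0  1  1  2  2  3  3  4  0  0  1
The P-positions (g = 0) in 0..11 are 0, 1, 9, 10.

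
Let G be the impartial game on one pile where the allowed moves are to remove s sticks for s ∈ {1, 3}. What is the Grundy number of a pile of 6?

0

Compute g(0), g(1), … for moves {1, 3}:
g(0) = mex{} = 0
g(1) = mex{0} = 1
g(2) = mex{1} = 0
g(3) = mex{0} = 1
g(4) = mex{1} = 0
g(5) = mex{0} = 1
g(6) = mex{1} = 0
So g(6) = 0.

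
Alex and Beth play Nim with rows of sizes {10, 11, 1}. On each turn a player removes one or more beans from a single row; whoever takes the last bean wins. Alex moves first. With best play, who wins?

Beth wins

Compute the nim-sum pairwise:
10 ^ 11 = 1
1 ^ 1 = 0
The nim-sum is 0, so this is a P-position: the player to move is in a losing position under optimal play; Alex is about to move from it and so loses — Beth wins.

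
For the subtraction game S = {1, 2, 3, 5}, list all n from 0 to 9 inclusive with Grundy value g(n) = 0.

Build the Grundy sequence with g(k) = mex{g(k−s) : s ∈ {1, 2, 3, 5}, s ≤ k}:
k:     0  1  2  3  4  5  6  7  8  9
g(k):  0  1  2  3  0  1  2  3  0  1
The P-positions (g = 0) in 0..9 are 0, 4, 8.

0, 4, 8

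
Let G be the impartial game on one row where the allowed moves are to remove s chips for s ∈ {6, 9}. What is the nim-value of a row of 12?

2

Build the Grundy sequence with g(k) = mex{g(k−s) : s ∈ {6, 9}, s ≤ k}:
g(0) = mex{} = 0
g(1) = mex{} = 0
g(2) = mex{} = 0
g(3) = mex{} = 0
g(4) = mex{} = 0
g(5) = mex{} = 0
g(6) = mex{0} = 1
g(7) = mex{0} = 1
g(8) = mex{0} = 1
g(9) = mex{0} = 1
g(10) = mex{0} = 1
g(11) = mex{0} = 1
g(12) = mex{0,1} = 2
So g(12) = 2.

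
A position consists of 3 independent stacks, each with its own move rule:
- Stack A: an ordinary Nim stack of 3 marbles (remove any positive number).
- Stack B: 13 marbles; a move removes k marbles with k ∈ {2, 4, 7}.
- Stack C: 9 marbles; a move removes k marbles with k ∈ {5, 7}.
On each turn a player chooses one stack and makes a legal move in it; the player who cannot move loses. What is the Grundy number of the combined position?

Stack A is a plain Nim stack of size 3, so its Grundy value is 3.
For stack B, compute g(0), g(1), … with moves {2, 4, 7}:
k:     0  1  2  3  4  5  6  7  8  9 10 11 12 13
g(k):  0  0  1  1  2  2  0  3  1  0  2  1  0  2
So g(13) = 2.
Build the Grundy sequence for stack C with g(k) = mex{g(k−s) : s ∈ {5, 7}, s ≤ k}:
g(0) = mex{} = 0
g(1) = mex{} = 0
g(2) = mex{} = 0
g(3) = mex{} = 0
g(4) = mex{} = 0
g(5) = mex{0} = 1
g(6) = mex{0} = 1
g(7) = mex{0} = 1
g(8) = mex{0} = 1
g(9) = mex{0} = 1
So g(9) = 1.
The value of a disjunctive sum is the nim-sum of the parts.
Combined value = 3 XOR 2 XOR 1 = 0.

0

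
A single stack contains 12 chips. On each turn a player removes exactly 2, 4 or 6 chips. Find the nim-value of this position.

2

Grundy values for subtraction set {2, 4, 6}:
g(0) = mex{} = 0
g(1) = mex{} = 0
g(2) = mex{0} = 1
g(3) = mex{0} = 1
g(4) = mex{0,1} = 2
g(5) = mex{0,1} = 2
g(6) = mex{0,1,2} = 3
g(7) = mex{0,1,2} = 3
g(8) = mex{1,2,3} = 0
g(9) = mex{1,2,3} = 0
g(10) = mex{0,2,3} = 1
g(11) = mex{0,2,3} = 1
g(12) = mex{0,1,3} = 2
So g(12) = 2.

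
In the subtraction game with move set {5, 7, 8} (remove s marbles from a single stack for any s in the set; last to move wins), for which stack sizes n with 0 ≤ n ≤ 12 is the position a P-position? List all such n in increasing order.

0, 1, 2, 3, 4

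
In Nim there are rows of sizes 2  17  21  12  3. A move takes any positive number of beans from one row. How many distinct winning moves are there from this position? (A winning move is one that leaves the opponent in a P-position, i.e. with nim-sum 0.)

Nim-sum: 2 ^ 17 ^ 21 ^ 12 ^ 3 = 9.
The overall nim-sum is X = 9. A row of size p has a winning move iff p XOR X < p (reduce it to p XOR X).
  2: 2 XOR 9 = 11 ≥ 2 — no move.
  17: 17 XOR 9 = 24 ≥ 17 — no move.
  21: 21 XOR 9 = 28 ≥ 21 — no move.
  12: 12 XOR 9 = 5 < 12 — winning move (to 5).
  3: 3 XOR 9 = 10 ≥ 3 — no move.
That gives 1 winning move.

1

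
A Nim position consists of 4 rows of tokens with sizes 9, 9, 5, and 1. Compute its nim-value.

4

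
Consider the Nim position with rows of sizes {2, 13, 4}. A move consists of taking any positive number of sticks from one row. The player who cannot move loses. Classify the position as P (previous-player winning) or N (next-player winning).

Compute the nim-sum pairwise:
2 XOR 13 = 15
15 XOR 4 = 11
The nim-sum is 11 ≠ 0, so this is an N-position: the player to move can win.

N-position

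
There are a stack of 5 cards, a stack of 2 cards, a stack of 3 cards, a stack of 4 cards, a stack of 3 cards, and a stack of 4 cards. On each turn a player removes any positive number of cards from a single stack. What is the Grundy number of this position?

7

Write each in binary and XOR column by column:
  101  (5)
  010  (2)
  011  (3)
  100  (4)
  011  (3)
  100  (4)
  ---
  111  (7)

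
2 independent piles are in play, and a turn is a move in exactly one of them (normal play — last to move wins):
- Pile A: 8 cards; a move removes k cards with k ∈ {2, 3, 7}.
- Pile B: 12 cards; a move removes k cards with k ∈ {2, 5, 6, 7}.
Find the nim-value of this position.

Grundy values for pile A (subtraction set {2, 3, 7}):
g(0) = mex{} = 0
g(1) = mex{} = 0
g(2) = mex{0} = 1
g(3) = mex{0} = 1
g(4) = mex{0,1} = 2
g(5) = mex{1} = 0
g(6) = mex{1,2} = 0
g(7) = mex{0,2} = 1
g(8) = mex{0} = 1
So g(8) = 1.
Build the Grundy sequence for pile B with g(k) = mex{g(k−s) : s ∈ {2, 5, 6, 7}, s ≤ k}:
g(0) = mex{} = 0
g(1) = mex{} = 0
g(2) = mex{0} = 1
g(3) = mex{0} = 1
g(4) = mex{1} = 0
g(5) = mex{0,1} = 2
g(6) = mex{0} = 1
g(7) = mex{0,1,2} = 3
g(8) = mex{0,1} = 2
g(9) = mex{0,1,3} = 2
g(10) = mex{0,1,2} = 3
g(11) = mex{0,1,2} = 3
g(12) = mex{1,2,3} = 0
So g(12) = 0.
By the Sprague-Grundy theorem, the Grundy value of a sum of independent games is the XOR of the component values.
Combined value = 1 XOR 0 = 1.

1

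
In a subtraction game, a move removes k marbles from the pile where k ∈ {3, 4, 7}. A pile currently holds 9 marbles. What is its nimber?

Grundy values for subtraction set {3, 4, 7}:
k:     0  1  2  3  4  5  6  7  8  9
g(k):  0  0  0  1  1  1  2  2  2  3
So g(9) = 3.

3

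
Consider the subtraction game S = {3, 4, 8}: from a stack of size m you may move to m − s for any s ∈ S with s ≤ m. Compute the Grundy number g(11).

Build the Grundy sequence with g(k) = mex{g(k−s) : s ∈ {3, 4, 8}, s ≤ k}:
k:     0  1  2  3  4  5  6  7  8  9 10 11
g(k):  0  0  0  1  1  1  2  0  2  3  1  3
So g(11) = 3.

3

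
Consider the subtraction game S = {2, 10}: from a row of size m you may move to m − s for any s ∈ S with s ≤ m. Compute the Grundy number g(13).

Grundy values for subtraction set {2, 10}:
g(0) = mex{} = 0
g(1) = mex{} = 0
g(2) = mex{0} = 1
g(3) = mex{0} = 1
g(4) = mex{1} = 0
g(5) = mex{1} = 0
g(6) = mex{0} = 1
g(7) = mex{0} = 1
g(8) = mex{1} = 0
g(9) = mex{1} = 0
g(10) = mex{0} = 1
g(11) = mex{0} = 1
g(12) = mex{1} = 0
g(13) = mex{1} = 0
So g(13) = 0.

0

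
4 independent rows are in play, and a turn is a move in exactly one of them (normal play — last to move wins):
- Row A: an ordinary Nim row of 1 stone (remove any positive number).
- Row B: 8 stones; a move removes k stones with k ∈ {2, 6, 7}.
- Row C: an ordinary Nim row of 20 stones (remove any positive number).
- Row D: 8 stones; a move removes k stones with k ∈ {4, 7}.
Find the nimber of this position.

Row A is a plain Nim row of size 1, so its Grundy value is 1.
For row B, compute g(0), g(1), … with moves {2, 6, 7}:
g(0) = mex{} = 0
g(1) = mex{} = 0
g(2) = mex{0} = 1
g(3) = mex{0} = 1
g(4) = mex{1} = 0
g(5) = mex{1} = 0
g(6) = mex{0} = 1
g(7) = mex{0} = 1
g(8) = mex{0,1} = 2
So g(8) = 2.
Row C is a plain Nim row of size 20, so its Grundy value is 20.
For row D, compute g(0), g(1), … with moves {4, 7}:
k:     0  1  2  3  4  5  6  7  8
g(k):  0  0  0  0  1  1  1  1  2
So g(8) = 2.
The value of a disjunctive sum is the nim-sum of the parts.
Combined value = 1 XOR 2 XOR 20 XOR 2 = 21.

21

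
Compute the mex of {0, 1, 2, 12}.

3

The values 0, 1, 2 are all present; 3 is the first non-negative integer missing from the set.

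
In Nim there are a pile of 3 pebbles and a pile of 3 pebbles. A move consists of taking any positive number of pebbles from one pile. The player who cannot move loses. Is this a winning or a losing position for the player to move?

Compute the nim-sum pairwise:
3 ⊕ 3 = 0
The nim-sum is 0, so this is a P-position: the player to move is in a losing position under optimal play.

Losing position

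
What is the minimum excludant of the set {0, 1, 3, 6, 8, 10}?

2

The values 0, 1 are all present; 2 is the first non-negative integer missing from the set.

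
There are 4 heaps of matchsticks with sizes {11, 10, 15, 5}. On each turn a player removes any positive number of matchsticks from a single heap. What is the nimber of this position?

Compute the nim-sum pairwise:
11 ⊕ 10 = 1
1 ⊕ 15 = 14
14 ⊕ 5 = 11

11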